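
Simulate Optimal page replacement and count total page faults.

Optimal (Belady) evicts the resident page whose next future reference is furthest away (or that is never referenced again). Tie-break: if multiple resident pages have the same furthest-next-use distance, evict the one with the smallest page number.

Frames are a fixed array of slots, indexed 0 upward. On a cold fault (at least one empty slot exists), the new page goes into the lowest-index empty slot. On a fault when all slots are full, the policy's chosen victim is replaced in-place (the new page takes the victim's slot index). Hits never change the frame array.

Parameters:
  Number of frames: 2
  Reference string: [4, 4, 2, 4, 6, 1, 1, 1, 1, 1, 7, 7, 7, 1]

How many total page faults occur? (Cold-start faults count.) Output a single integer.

Answer: 5

Derivation:
Step 0: ref 4 → FAULT, frames=[4,-]
Step 1: ref 4 → HIT, frames=[4,-]
Step 2: ref 2 → FAULT, frames=[4,2]
Step 3: ref 4 → HIT, frames=[4,2]
Step 4: ref 6 → FAULT (evict 2), frames=[4,6]
Step 5: ref 1 → FAULT (evict 4), frames=[1,6]
Step 6: ref 1 → HIT, frames=[1,6]
Step 7: ref 1 → HIT, frames=[1,6]
Step 8: ref 1 → HIT, frames=[1,6]
Step 9: ref 1 → HIT, frames=[1,6]
Step 10: ref 7 → FAULT (evict 6), frames=[1,7]
Step 11: ref 7 → HIT, frames=[1,7]
Step 12: ref 7 → HIT, frames=[1,7]
Step 13: ref 1 → HIT, frames=[1,7]
Total faults: 5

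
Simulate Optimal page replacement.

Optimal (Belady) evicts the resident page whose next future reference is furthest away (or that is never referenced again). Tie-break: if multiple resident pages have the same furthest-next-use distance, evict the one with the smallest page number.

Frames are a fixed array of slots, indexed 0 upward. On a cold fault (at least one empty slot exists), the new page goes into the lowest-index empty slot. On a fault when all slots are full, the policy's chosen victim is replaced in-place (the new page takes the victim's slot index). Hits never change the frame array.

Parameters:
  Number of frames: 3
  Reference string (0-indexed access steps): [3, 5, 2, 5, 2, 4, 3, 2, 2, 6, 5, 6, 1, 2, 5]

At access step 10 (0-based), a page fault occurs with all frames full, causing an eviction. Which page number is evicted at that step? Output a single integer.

Step 0: ref 3 -> FAULT, frames=[3,-,-]
Step 1: ref 5 -> FAULT, frames=[3,5,-]
Step 2: ref 2 -> FAULT, frames=[3,5,2]
Step 3: ref 5 -> HIT, frames=[3,5,2]
Step 4: ref 2 -> HIT, frames=[3,5,2]
Step 5: ref 4 -> FAULT, evict 5, frames=[3,4,2]
Step 6: ref 3 -> HIT, frames=[3,4,2]
Step 7: ref 2 -> HIT, frames=[3,4,2]
Step 8: ref 2 -> HIT, frames=[3,4,2]
Step 9: ref 6 -> FAULT, evict 3, frames=[6,4,2]
Step 10: ref 5 -> FAULT, evict 4, frames=[6,5,2]
At step 10: evicted page 4

Answer: 4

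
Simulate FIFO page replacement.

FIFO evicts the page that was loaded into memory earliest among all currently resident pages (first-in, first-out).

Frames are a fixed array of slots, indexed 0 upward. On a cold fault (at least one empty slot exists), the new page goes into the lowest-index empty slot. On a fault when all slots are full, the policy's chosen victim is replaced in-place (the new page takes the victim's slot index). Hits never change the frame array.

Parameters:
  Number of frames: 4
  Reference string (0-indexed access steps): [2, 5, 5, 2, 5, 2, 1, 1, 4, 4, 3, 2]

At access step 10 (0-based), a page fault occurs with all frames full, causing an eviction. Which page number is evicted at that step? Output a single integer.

Answer: 2

Derivation:
Step 0: ref 2 -> FAULT, frames=[2,-,-,-]
Step 1: ref 5 -> FAULT, frames=[2,5,-,-]
Step 2: ref 5 -> HIT, frames=[2,5,-,-]
Step 3: ref 2 -> HIT, frames=[2,5,-,-]
Step 4: ref 5 -> HIT, frames=[2,5,-,-]
Step 5: ref 2 -> HIT, frames=[2,5,-,-]
Step 6: ref 1 -> FAULT, frames=[2,5,1,-]
Step 7: ref 1 -> HIT, frames=[2,5,1,-]
Step 8: ref 4 -> FAULT, frames=[2,5,1,4]
Step 9: ref 4 -> HIT, frames=[2,5,1,4]
Step 10: ref 3 -> FAULT, evict 2, frames=[3,5,1,4]
At step 10: evicted page 2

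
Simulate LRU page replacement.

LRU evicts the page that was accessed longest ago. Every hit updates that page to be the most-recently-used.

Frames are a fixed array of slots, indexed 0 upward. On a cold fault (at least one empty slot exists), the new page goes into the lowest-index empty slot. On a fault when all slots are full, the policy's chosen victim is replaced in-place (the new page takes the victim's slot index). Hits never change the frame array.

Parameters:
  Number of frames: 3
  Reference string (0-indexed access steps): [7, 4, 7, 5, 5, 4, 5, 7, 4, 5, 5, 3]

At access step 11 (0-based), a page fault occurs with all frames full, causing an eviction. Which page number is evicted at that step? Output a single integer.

Answer: 7

Derivation:
Step 0: ref 7 -> FAULT, frames=[7,-,-]
Step 1: ref 4 -> FAULT, frames=[7,4,-]
Step 2: ref 7 -> HIT, frames=[7,4,-]
Step 3: ref 5 -> FAULT, frames=[7,4,5]
Step 4: ref 5 -> HIT, frames=[7,4,5]
Step 5: ref 4 -> HIT, frames=[7,4,5]
Step 6: ref 5 -> HIT, frames=[7,4,5]
Step 7: ref 7 -> HIT, frames=[7,4,5]
Step 8: ref 4 -> HIT, frames=[7,4,5]
Step 9: ref 5 -> HIT, frames=[7,4,5]
Step 10: ref 5 -> HIT, frames=[7,4,5]
Step 11: ref 3 -> FAULT, evict 7, frames=[3,4,5]
At step 11: evicted page 7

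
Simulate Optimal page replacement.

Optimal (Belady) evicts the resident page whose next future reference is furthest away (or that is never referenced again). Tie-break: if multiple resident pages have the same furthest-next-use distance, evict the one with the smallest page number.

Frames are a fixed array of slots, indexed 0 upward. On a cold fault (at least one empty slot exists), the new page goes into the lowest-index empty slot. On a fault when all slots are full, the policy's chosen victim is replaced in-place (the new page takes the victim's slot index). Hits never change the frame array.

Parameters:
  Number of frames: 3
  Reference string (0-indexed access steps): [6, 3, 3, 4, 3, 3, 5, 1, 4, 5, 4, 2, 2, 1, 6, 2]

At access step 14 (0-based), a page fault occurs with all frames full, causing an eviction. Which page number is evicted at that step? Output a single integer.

Answer: 1

Derivation:
Step 0: ref 6 -> FAULT, frames=[6,-,-]
Step 1: ref 3 -> FAULT, frames=[6,3,-]
Step 2: ref 3 -> HIT, frames=[6,3,-]
Step 3: ref 4 -> FAULT, frames=[6,3,4]
Step 4: ref 3 -> HIT, frames=[6,3,4]
Step 5: ref 3 -> HIT, frames=[6,3,4]
Step 6: ref 5 -> FAULT, evict 3, frames=[6,5,4]
Step 7: ref 1 -> FAULT, evict 6, frames=[1,5,4]
Step 8: ref 4 -> HIT, frames=[1,5,4]
Step 9: ref 5 -> HIT, frames=[1,5,4]
Step 10: ref 4 -> HIT, frames=[1,5,4]
Step 11: ref 2 -> FAULT, evict 4, frames=[1,5,2]
Step 12: ref 2 -> HIT, frames=[1,5,2]
Step 13: ref 1 -> HIT, frames=[1,5,2]
Step 14: ref 6 -> FAULT, evict 1, frames=[6,5,2]
At step 14: evicted page 1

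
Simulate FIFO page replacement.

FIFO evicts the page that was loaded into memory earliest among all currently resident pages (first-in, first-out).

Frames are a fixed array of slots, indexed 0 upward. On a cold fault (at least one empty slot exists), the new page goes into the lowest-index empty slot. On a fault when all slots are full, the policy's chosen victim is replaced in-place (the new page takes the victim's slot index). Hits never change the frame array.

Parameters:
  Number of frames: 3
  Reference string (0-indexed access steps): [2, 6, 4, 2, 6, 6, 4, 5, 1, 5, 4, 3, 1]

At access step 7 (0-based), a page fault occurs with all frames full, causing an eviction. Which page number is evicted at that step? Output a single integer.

Answer: 2

Derivation:
Step 0: ref 2 -> FAULT, frames=[2,-,-]
Step 1: ref 6 -> FAULT, frames=[2,6,-]
Step 2: ref 4 -> FAULT, frames=[2,6,4]
Step 3: ref 2 -> HIT, frames=[2,6,4]
Step 4: ref 6 -> HIT, frames=[2,6,4]
Step 5: ref 6 -> HIT, frames=[2,6,4]
Step 6: ref 4 -> HIT, frames=[2,6,4]
Step 7: ref 5 -> FAULT, evict 2, frames=[5,6,4]
At step 7: evicted page 2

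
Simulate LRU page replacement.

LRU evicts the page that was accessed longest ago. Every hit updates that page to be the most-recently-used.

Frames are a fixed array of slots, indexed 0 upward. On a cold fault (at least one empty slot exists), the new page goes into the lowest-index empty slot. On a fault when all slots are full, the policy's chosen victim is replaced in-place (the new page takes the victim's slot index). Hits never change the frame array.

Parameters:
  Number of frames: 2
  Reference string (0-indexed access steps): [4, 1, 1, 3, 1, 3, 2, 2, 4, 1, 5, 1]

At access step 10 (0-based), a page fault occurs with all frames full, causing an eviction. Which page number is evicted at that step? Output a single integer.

Step 0: ref 4 -> FAULT, frames=[4,-]
Step 1: ref 1 -> FAULT, frames=[4,1]
Step 2: ref 1 -> HIT, frames=[4,1]
Step 3: ref 3 -> FAULT, evict 4, frames=[3,1]
Step 4: ref 1 -> HIT, frames=[3,1]
Step 5: ref 3 -> HIT, frames=[3,1]
Step 6: ref 2 -> FAULT, evict 1, frames=[3,2]
Step 7: ref 2 -> HIT, frames=[3,2]
Step 8: ref 4 -> FAULT, evict 3, frames=[4,2]
Step 9: ref 1 -> FAULT, evict 2, frames=[4,1]
Step 10: ref 5 -> FAULT, evict 4, frames=[5,1]
At step 10: evicted page 4

Answer: 4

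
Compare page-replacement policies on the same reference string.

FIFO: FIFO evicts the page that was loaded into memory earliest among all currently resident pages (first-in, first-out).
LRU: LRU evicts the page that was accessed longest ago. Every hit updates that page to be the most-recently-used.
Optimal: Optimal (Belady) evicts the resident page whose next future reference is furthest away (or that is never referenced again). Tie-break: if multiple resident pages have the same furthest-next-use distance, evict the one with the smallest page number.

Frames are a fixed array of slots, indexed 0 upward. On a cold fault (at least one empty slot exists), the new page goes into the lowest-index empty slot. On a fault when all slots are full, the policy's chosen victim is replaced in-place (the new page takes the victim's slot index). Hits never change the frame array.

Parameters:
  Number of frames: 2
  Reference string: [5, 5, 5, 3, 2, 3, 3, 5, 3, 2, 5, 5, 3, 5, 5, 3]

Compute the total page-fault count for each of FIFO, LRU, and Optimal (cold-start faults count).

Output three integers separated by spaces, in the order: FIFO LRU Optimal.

--- FIFO ---
  step 0: ref 5 -> FAULT, frames=[5,-] (faults so far: 1)
  step 1: ref 5 -> HIT, frames=[5,-] (faults so far: 1)
  step 2: ref 5 -> HIT, frames=[5,-] (faults so far: 1)
  step 3: ref 3 -> FAULT, frames=[5,3] (faults so far: 2)
  step 4: ref 2 -> FAULT, evict 5, frames=[2,3] (faults so far: 3)
  step 5: ref 3 -> HIT, frames=[2,3] (faults so far: 3)
  step 6: ref 3 -> HIT, frames=[2,3] (faults so far: 3)
  step 7: ref 5 -> FAULT, evict 3, frames=[2,5] (faults so far: 4)
  step 8: ref 3 -> FAULT, evict 2, frames=[3,5] (faults so far: 5)
  step 9: ref 2 -> FAULT, evict 5, frames=[3,2] (faults so far: 6)
  step 10: ref 5 -> FAULT, evict 3, frames=[5,2] (faults so far: 7)
  step 11: ref 5 -> HIT, frames=[5,2] (faults so far: 7)
  step 12: ref 3 -> FAULT, evict 2, frames=[5,3] (faults so far: 8)
  step 13: ref 5 -> HIT, frames=[5,3] (faults so far: 8)
  step 14: ref 5 -> HIT, frames=[5,3] (faults so far: 8)
  step 15: ref 3 -> HIT, frames=[5,3] (faults so far: 8)
  FIFO total faults: 8
--- LRU ---
  step 0: ref 5 -> FAULT, frames=[5,-] (faults so far: 1)
  step 1: ref 5 -> HIT, frames=[5,-] (faults so far: 1)
  step 2: ref 5 -> HIT, frames=[5,-] (faults so far: 1)
  step 3: ref 3 -> FAULT, frames=[5,3] (faults so far: 2)
  step 4: ref 2 -> FAULT, evict 5, frames=[2,3] (faults so far: 3)
  step 5: ref 3 -> HIT, frames=[2,3] (faults so far: 3)
  step 6: ref 3 -> HIT, frames=[2,3] (faults so far: 3)
  step 7: ref 5 -> FAULT, evict 2, frames=[5,3] (faults so far: 4)
  step 8: ref 3 -> HIT, frames=[5,3] (faults so far: 4)
  step 9: ref 2 -> FAULT, evict 5, frames=[2,3] (faults so far: 5)
  step 10: ref 5 -> FAULT, evict 3, frames=[2,5] (faults so far: 6)
  step 11: ref 5 -> HIT, frames=[2,5] (faults so far: 6)
  step 12: ref 3 -> FAULT, evict 2, frames=[3,5] (faults so far: 7)
  step 13: ref 5 -> HIT, frames=[3,5] (faults so far: 7)
  step 14: ref 5 -> HIT, frames=[3,5] (faults so far: 7)
  step 15: ref 3 -> HIT, frames=[3,5] (faults so far: 7)
  LRU total faults: 7
--- Optimal ---
  step 0: ref 5 -> FAULT, frames=[5,-] (faults so far: 1)
  step 1: ref 5 -> HIT, frames=[5,-] (faults so far: 1)
  step 2: ref 5 -> HIT, frames=[5,-] (faults so far: 1)
  step 3: ref 3 -> FAULT, frames=[5,3] (faults so far: 2)
  step 4: ref 2 -> FAULT, evict 5, frames=[2,3] (faults so far: 3)
  step 5: ref 3 -> HIT, frames=[2,3] (faults so far: 3)
  step 6: ref 3 -> HIT, frames=[2,3] (faults so far: 3)
  step 7: ref 5 -> FAULT, evict 2, frames=[5,3] (faults so far: 4)
  step 8: ref 3 -> HIT, frames=[5,3] (faults so far: 4)
  step 9: ref 2 -> FAULT, evict 3, frames=[5,2] (faults so far: 5)
  step 10: ref 5 -> HIT, frames=[5,2] (faults so far: 5)
  step 11: ref 5 -> HIT, frames=[5,2] (faults so far: 5)
  step 12: ref 3 -> FAULT, evict 2, frames=[5,3] (faults so far: 6)
  step 13: ref 5 -> HIT, frames=[5,3] (faults so far: 6)
  step 14: ref 5 -> HIT, frames=[5,3] (faults so far: 6)
  step 15: ref 3 -> HIT, frames=[5,3] (faults so far: 6)
  Optimal total faults: 6

Answer: 8 7 6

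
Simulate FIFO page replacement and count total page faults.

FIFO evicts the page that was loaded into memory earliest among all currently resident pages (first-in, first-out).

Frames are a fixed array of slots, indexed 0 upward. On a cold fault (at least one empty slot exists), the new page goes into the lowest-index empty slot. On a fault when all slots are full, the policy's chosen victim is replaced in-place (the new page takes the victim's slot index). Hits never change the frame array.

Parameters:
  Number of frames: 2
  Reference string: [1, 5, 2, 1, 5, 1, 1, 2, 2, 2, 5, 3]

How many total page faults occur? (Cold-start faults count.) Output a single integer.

Step 0: ref 1 → FAULT, frames=[1,-]
Step 1: ref 5 → FAULT, frames=[1,5]
Step 2: ref 2 → FAULT (evict 1), frames=[2,5]
Step 3: ref 1 → FAULT (evict 5), frames=[2,1]
Step 4: ref 5 → FAULT (evict 2), frames=[5,1]
Step 5: ref 1 → HIT, frames=[5,1]
Step 6: ref 1 → HIT, frames=[5,1]
Step 7: ref 2 → FAULT (evict 1), frames=[5,2]
Step 8: ref 2 → HIT, frames=[5,2]
Step 9: ref 2 → HIT, frames=[5,2]
Step 10: ref 5 → HIT, frames=[5,2]
Step 11: ref 3 → FAULT (evict 5), frames=[3,2]
Total faults: 7

Answer: 7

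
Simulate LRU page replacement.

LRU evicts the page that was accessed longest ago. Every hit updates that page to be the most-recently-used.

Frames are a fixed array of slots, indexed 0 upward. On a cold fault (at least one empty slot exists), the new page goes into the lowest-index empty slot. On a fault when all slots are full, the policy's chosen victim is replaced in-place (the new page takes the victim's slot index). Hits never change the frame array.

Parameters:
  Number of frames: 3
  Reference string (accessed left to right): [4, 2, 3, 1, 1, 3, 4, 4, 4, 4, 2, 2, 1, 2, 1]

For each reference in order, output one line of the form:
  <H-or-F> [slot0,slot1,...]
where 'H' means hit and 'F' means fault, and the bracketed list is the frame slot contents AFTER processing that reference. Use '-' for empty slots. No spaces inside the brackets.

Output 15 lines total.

F [4,-,-]
F [4,2,-]
F [4,2,3]
F [1,2,3]
H [1,2,3]
H [1,2,3]
F [1,4,3]
H [1,4,3]
H [1,4,3]
H [1,4,3]
F [2,4,3]
H [2,4,3]
F [2,4,1]
H [2,4,1]
H [2,4,1]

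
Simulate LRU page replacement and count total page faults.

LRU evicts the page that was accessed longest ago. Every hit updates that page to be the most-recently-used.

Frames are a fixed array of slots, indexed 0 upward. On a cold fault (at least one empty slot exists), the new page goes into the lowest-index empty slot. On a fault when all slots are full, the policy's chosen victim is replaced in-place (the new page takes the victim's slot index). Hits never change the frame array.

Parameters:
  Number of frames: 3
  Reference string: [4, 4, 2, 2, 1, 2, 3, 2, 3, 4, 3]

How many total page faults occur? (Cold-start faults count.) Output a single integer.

Answer: 5

Derivation:
Step 0: ref 4 → FAULT, frames=[4,-,-]
Step 1: ref 4 → HIT, frames=[4,-,-]
Step 2: ref 2 → FAULT, frames=[4,2,-]
Step 3: ref 2 → HIT, frames=[4,2,-]
Step 4: ref 1 → FAULT, frames=[4,2,1]
Step 5: ref 2 → HIT, frames=[4,2,1]
Step 6: ref 3 → FAULT (evict 4), frames=[3,2,1]
Step 7: ref 2 → HIT, frames=[3,2,1]
Step 8: ref 3 → HIT, frames=[3,2,1]
Step 9: ref 4 → FAULT (evict 1), frames=[3,2,4]
Step 10: ref 3 → HIT, frames=[3,2,4]
Total faults: 5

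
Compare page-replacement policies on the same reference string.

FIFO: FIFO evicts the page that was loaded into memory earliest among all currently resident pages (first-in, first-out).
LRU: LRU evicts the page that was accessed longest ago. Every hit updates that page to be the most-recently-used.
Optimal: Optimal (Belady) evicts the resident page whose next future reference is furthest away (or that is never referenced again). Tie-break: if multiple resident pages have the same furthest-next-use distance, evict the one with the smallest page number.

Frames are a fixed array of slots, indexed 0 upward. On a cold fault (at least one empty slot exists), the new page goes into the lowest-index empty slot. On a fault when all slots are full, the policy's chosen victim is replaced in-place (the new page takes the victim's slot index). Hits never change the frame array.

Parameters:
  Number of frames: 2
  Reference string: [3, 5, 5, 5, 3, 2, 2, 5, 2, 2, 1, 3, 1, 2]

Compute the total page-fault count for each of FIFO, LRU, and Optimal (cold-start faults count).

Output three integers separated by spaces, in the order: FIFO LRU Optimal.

Answer: 6 7 6

Derivation:
--- FIFO ---
  step 0: ref 3 -> FAULT, frames=[3,-] (faults so far: 1)
  step 1: ref 5 -> FAULT, frames=[3,5] (faults so far: 2)
  step 2: ref 5 -> HIT, frames=[3,5] (faults so far: 2)
  step 3: ref 5 -> HIT, frames=[3,5] (faults so far: 2)
  step 4: ref 3 -> HIT, frames=[3,5] (faults so far: 2)
  step 5: ref 2 -> FAULT, evict 3, frames=[2,5] (faults so far: 3)
  step 6: ref 2 -> HIT, frames=[2,5] (faults so far: 3)
  step 7: ref 5 -> HIT, frames=[2,5] (faults so far: 3)
  step 8: ref 2 -> HIT, frames=[2,5] (faults so far: 3)
  step 9: ref 2 -> HIT, frames=[2,5] (faults so far: 3)
  step 10: ref 1 -> FAULT, evict 5, frames=[2,1] (faults so far: 4)
  step 11: ref 3 -> FAULT, evict 2, frames=[3,1] (faults so far: 5)
  step 12: ref 1 -> HIT, frames=[3,1] (faults so far: 5)
  step 13: ref 2 -> FAULT, evict 1, frames=[3,2] (faults so far: 6)
  FIFO total faults: 6
--- LRU ---
  step 0: ref 3 -> FAULT, frames=[3,-] (faults so far: 1)
  step 1: ref 5 -> FAULT, frames=[3,5] (faults so far: 2)
  step 2: ref 5 -> HIT, frames=[3,5] (faults so far: 2)
  step 3: ref 5 -> HIT, frames=[3,5] (faults so far: 2)
  step 4: ref 3 -> HIT, frames=[3,5] (faults so far: 2)
  step 5: ref 2 -> FAULT, evict 5, frames=[3,2] (faults so far: 3)
  step 6: ref 2 -> HIT, frames=[3,2] (faults so far: 3)
  step 7: ref 5 -> FAULT, evict 3, frames=[5,2] (faults so far: 4)
  step 8: ref 2 -> HIT, frames=[5,2] (faults so far: 4)
  step 9: ref 2 -> HIT, frames=[5,2] (faults so far: 4)
  step 10: ref 1 -> FAULT, evict 5, frames=[1,2] (faults so far: 5)
  step 11: ref 3 -> FAULT, evict 2, frames=[1,3] (faults so far: 6)
  step 12: ref 1 -> HIT, frames=[1,3] (faults so far: 6)
  step 13: ref 2 -> FAULT, evict 3, frames=[1,2] (faults so far: 7)
  LRU total faults: 7
--- Optimal ---
  step 0: ref 3 -> FAULT, frames=[3,-] (faults so far: 1)
  step 1: ref 5 -> FAULT, frames=[3,5] (faults so far: 2)
  step 2: ref 5 -> HIT, frames=[3,5] (faults so far: 2)
  step 3: ref 5 -> HIT, frames=[3,5] (faults so far: 2)
  step 4: ref 3 -> HIT, frames=[3,5] (faults so far: 2)
  step 5: ref 2 -> FAULT, evict 3, frames=[2,5] (faults so far: 3)
  step 6: ref 2 -> HIT, frames=[2,5] (faults so far: 3)
  step 7: ref 5 -> HIT, frames=[2,5] (faults so far: 3)
  step 8: ref 2 -> HIT, frames=[2,5] (faults so far: 3)
  step 9: ref 2 -> HIT, frames=[2,5] (faults so far: 3)
  step 10: ref 1 -> FAULT, evict 5, frames=[2,1] (faults so far: 4)
  step 11: ref 3 -> FAULT, evict 2, frames=[3,1] (faults so far: 5)
  step 12: ref 1 -> HIT, frames=[3,1] (faults so far: 5)
  step 13: ref 2 -> FAULT, evict 1, frames=[3,2] (faults so far: 6)
  Optimal total faults: 6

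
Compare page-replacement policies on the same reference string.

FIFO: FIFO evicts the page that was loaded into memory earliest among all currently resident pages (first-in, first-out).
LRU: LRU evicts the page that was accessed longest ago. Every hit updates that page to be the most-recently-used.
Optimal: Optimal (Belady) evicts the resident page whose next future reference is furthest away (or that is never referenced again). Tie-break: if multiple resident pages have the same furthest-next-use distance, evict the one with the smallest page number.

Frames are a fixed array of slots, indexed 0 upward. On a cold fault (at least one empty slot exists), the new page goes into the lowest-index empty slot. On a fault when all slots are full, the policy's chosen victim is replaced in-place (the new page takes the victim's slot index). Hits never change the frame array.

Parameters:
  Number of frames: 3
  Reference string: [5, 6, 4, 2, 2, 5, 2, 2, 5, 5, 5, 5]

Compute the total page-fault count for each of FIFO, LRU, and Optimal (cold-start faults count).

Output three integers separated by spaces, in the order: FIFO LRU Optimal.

--- FIFO ---
  step 0: ref 5 -> FAULT, frames=[5,-,-] (faults so far: 1)
  step 1: ref 6 -> FAULT, frames=[5,6,-] (faults so far: 2)
  step 2: ref 4 -> FAULT, frames=[5,6,4] (faults so far: 3)
  step 3: ref 2 -> FAULT, evict 5, frames=[2,6,4] (faults so far: 4)
  step 4: ref 2 -> HIT, frames=[2,6,4] (faults so far: 4)
  step 5: ref 5 -> FAULT, evict 6, frames=[2,5,4] (faults so far: 5)
  step 6: ref 2 -> HIT, frames=[2,5,4] (faults so far: 5)
  step 7: ref 2 -> HIT, frames=[2,5,4] (faults so far: 5)
  step 8: ref 5 -> HIT, frames=[2,5,4] (faults so far: 5)
  step 9: ref 5 -> HIT, frames=[2,5,4] (faults so far: 5)
  step 10: ref 5 -> HIT, frames=[2,5,4] (faults so far: 5)
  step 11: ref 5 -> HIT, frames=[2,5,4] (faults so far: 5)
  FIFO total faults: 5
--- LRU ---
  step 0: ref 5 -> FAULT, frames=[5,-,-] (faults so far: 1)
  step 1: ref 6 -> FAULT, frames=[5,6,-] (faults so far: 2)
  step 2: ref 4 -> FAULT, frames=[5,6,4] (faults so far: 3)
  step 3: ref 2 -> FAULT, evict 5, frames=[2,6,4] (faults so far: 4)
  step 4: ref 2 -> HIT, frames=[2,6,4] (faults so far: 4)
  step 5: ref 5 -> FAULT, evict 6, frames=[2,5,4] (faults so far: 5)
  step 6: ref 2 -> HIT, frames=[2,5,4] (faults so far: 5)
  step 7: ref 2 -> HIT, frames=[2,5,4] (faults so far: 5)
  step 8: ref 5 -> HIT, frames=[2,5,4] (faults so far: 5)
  step 9: ref 5 -> HIT, frames=[2,5,4] (faults so far: 5)
  step 10: ref 5 -> HIT, frames=[2,5,4] (faults so far: 5)
  step 11: ref 5 -> HIT, frames=[2,5,4] (faults so far: 5)
  LRU total faults: 5
--- Optimal ---
  step 0: ref 5 -> FAULT, frames=[5,-,-] (faults so far: 1)
  step 1: ref 6 -> FAULT, frames=[5,6,-] (faults so far: 2)
  step 2: ref 4 -> FAULT, frames=[5,6,4] (faults so far: 3)
  step 3: ref 2 -> FAULT, evict 4, frames=[5,6,2] (faults so far: 4)
  step 4: ref 2 -> HIT, frames=[5,6,2] (faults so far: 4)
  step 5: ref 5 -> HIT, frames=[5,6,2] (faults so far: 4)
  step 6: ref 2 -> HIT, frames=[5,6,2] (faults so far: 4)
  step 7: ref 2 -> HIT, frames=[5,6,2] (faults so far: 4)
  step 8: ref 5 -> HIT, frames=[5,6,2] (faults so far: 4)
  step 9: ref 5 -> HIT, frames=[5,6,2] (faults so far: 4)
  step 10: ref 5 -> HIT, frames=[5,6,2] (faults so far: 4)
  step 11: ref 5 -> HIT, frames=[5,6,2] (faults so far: 4)
  Optimal total faults: 4

Answer: 5 5 4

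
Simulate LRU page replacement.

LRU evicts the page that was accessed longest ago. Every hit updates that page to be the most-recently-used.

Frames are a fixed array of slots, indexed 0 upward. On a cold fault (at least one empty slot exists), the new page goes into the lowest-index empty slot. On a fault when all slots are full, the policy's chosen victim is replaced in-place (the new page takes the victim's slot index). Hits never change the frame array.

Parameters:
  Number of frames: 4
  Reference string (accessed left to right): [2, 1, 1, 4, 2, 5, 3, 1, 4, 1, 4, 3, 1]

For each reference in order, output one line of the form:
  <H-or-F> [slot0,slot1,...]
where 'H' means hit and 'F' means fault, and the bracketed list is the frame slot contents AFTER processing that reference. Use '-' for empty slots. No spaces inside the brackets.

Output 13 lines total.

F [2,-,-,-]
F [2,1,-,-]
H [2,1,-,-]
F [2,1,4,-]
H [2,1,4,-]
F [2,1,4,5]
F [2,3,4,5]
F [2,3,1,5]
F [4,3,1,5]
H [4,3,1,5]
H [4,3,1,5]
H [4,3,1,5]
H [4,3,1,5]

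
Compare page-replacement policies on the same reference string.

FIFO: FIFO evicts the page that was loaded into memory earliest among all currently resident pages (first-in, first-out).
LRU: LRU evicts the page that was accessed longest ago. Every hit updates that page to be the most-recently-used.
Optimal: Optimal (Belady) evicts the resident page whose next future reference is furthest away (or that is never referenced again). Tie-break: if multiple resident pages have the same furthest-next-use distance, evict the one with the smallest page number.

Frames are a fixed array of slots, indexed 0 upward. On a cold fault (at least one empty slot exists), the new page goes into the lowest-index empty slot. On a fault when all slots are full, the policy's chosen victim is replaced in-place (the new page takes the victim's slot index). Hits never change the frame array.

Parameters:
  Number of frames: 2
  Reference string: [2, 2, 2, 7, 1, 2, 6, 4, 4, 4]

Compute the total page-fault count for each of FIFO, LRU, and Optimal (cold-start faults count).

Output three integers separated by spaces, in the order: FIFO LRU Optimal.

--- FIFO ---
  step 0: ref 2 -> FAULT, frames=[2,-] (faults so far: 1)
  step 1: ref 2 -> HIT, frames=[2,-] (faults so far: 1)
  step 2: ref 2 -> HIT, frames=[2,-] (faults so far: 1)
  step 3: ref 7 -> FAULT, frames=[2,7] (faults so far: 2)
  step 4: ref 1 -> FAULT, evict 2, frames=[1,7] (faults so far: 3)
  step 5: ref 2 -> FAULT, evict 7, frames=[1,2] (faults so far: 4)
  step 6: ref 6 -> FAULT, evict 1, frames=[6,2] (faults so far: 5)
  step 7: ref 4 -> FAULT, evict 2, frames=[6,4] (faults so far: 6)
  step 8: ref 4 -> HIT, frames=[6,4] (faults so far: 6)
  step 9: ref 4 -> HIT, frames=[6,4] (faults so far: 6)
  FIFO total faults: 6
--- LRU ---
  step 0: ref 2 -> FAULT, frames=[2,-] (faults so far: 1)
  step 1: ref 2 -> HIT, frames=[2,-] (faults so far: 1)
  step 2: ref 2 -> HIT, frames=[2,-] (faults so far: 1)
  step 3: ref 7 -> FAULT, frames=[2,7] (faults so far: 2)
  step 4: ref 1 -> FAULT, evict 2, frames=[1,7] (faults so far: 3)
  step 5: ref 2 -> FAULT, evict 7, frames=[1,2] (faults so far: 4)
  step 6: ref 6 -> FAULT, evict 1, frames=[6,2] (faults so far: 5)
  step 7: ref 4 -> FAULT, evict 2, frames=[6,4] (faults so far: 6)
  step 8: ref 4 -> HIT, frames=[6,4] (faults so far: 6)
  step 9: ref 4 -> HIT, frames=[6,4] (faults so far: 6)
  LRU total faults: 6
--- Optimal ---
  step 0: ref 2 -> FAULT, frames=[2,-] (faults so far: 1)
  step 1: ref 2 -> HIT, frames=[2,-] (faults so far: 1)
  step 2: ref 2 -> HIT, frames=[2,-] (faults so far: 1)
  step 3: ref 7 -> FAULT, frames=[2,7] (faults so far: 2)
  step 4: ref 1 -> FAULT, evict 7, frames=[2,1] (faults so far: 3)
  step 5: ref 2 -> HIT, frames=[2,1] (faults so far: 3)
  step 6: ref 6 -> FAULT, evict 1, frames=[2,6] (faults so far: 4)
  step 7: ref 4 -> FAULT, evict 2, frames=[4,6] (faults so far: 5)
  step 8: ref 4 -> HIT, frames=[4,6] (faults so far: 5)
  step 9: ref 4 -> HIT, frames=[4,6] (faults so far: 5)
  Optimal total faults: 5

Answer: 6 6 5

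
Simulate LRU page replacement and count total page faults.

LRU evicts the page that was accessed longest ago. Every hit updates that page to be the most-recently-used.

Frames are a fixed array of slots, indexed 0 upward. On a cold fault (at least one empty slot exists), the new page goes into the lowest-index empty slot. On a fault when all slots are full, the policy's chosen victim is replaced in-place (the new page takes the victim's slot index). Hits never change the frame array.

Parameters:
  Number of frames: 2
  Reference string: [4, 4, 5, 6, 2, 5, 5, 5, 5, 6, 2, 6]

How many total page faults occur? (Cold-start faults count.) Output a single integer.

Step 0: ref 4 → FAULT, frames=[4,-]
Step 1: ref 4 → HIT, frames=[4,-]
Step 2: ref 5 → FAULT, frames=[4,5]
Step 3: ref 6 → FAULT (evict 4), frames=[6,5]
Step 4: ref 2 → FAULT (evict 5), frames=[6,2]
Step 5: ref 5 → FAULT (evict 6), frames=[5,2]
Step 6: ref 5 → HIT, frames=[5,2]
Step 7: ref 5 → HIT, frames=[5,2]
Step 8: ref 5 → HIT, frames=[5,2]
Step 9: ref 6 → FAULT (evict 2), frames=[5,6]
Step 10: ref 2 → FAULT (evict 5), frames=[2,6]
Step 11: ref 6 → HIT, frames=[2,6]
Total faults: 7

Answer: 7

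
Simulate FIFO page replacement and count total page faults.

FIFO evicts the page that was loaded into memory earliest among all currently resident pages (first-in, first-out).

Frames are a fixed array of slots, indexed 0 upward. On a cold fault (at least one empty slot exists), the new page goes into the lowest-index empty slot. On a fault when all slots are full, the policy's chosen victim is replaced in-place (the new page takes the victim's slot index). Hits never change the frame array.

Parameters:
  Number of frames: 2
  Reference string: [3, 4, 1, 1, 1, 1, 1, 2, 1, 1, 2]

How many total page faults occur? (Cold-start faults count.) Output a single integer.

Answer: 4

Derivation:
Step 0: ref 3 → FAULT, frames=[3,-]
Step 1: ref 4 → FAULT, frames=[3,4]
Step 2: ref 1 → FAULT (evict 3), frames=[1,4]
Step 3: ref 1 → HIT, frames=[1,4]
Step 4: ref 1 → HIT, frames=[1,4]
Step 5: ref 1 → HIT, frames=[1,4]
Step 6: ref 1 → HIT, frames=[1,4]
Step 7: ref 2 → FAULT (evict 4), frames=[1,2]
Step 8: ref 1 → HIT, frames=[1,2]
Step 9: ref 1 → HIT, frames=[1,2]
Step 10: ref 2 → HIT, frames=[1,2]
Total faults: 4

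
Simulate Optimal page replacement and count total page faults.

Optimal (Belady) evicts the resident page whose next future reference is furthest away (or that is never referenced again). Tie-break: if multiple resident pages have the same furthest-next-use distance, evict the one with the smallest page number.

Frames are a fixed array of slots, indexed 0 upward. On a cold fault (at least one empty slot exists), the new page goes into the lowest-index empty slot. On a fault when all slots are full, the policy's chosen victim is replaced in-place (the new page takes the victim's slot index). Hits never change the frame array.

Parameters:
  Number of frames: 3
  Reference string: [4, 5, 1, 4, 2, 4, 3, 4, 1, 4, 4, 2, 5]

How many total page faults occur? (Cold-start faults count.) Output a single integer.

Answer: 7

Derivation:
Step 0: ref 4 → FAULT, frames=[4,-,-]
Step 1: ref 5 → FAULT, frames=[4,5,-]
Step 2: ref 1 → FAULT, frames=[4,5,1]
Step 3: ref 4 → HIT, frames=[4,5,1]
Step 4: ref 2 → FAULT (evict 5), frames=[4,2,1]
Step 5: ref 4 → HIT, frames=[4,2,1]
Step 6: ref 3 → FAULT (evict 2), frames=[4,3,1]
Step 7: ref 4 → HIT, frames=[4,3,1]
Step 8: ref 1 → HIT, frames=[4,3,1]
Step 9: ref 4 → HIT, frames=[4,3,1]
Step 10: ref 4 → HIT, frames=[4,3,1]
Step 11: ref 2 → FAULT (evict 1), frames=[4,3,2]
Step 12: ref 5 → FAULT (evict 2), frames=[4,3,5]
Total faults: 7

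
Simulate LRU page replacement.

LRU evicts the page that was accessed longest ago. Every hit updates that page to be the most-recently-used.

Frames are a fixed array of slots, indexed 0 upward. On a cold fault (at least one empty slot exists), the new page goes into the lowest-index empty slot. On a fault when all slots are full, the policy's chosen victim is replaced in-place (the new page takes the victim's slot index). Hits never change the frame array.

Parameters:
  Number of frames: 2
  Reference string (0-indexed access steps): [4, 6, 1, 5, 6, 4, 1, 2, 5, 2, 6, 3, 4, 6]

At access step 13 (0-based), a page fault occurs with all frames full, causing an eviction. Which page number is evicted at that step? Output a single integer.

Step 0: ref 4 -> FAULT, frames=[4,-]
Step 1: ref 6 -> FAULT, frames=[4,6]
Step 2: ref 1 -> FAULT, evict 4, frames=[1,6]
Step 3: ref 5 -> FAULT, evict 6, frames=[1,5]
Step 4: ref 6 -> FAULT, evict 1, frames=[6,5]
Step 5: ref 4 -> FAULT, evict 5, frames=[6,4]
Step 6: ref 1 -> FAULT, evict 6, frames=[1,4]
Step 7: ref 2 -> FAULT, evict 4, frames=[1,2]
Step 8: ref 5 -> FAULT, evict 1, frames=[5,2]
Step 9: ref 2 -> HIT, frames=[5,2]
Step 10: ref 6 -> FAULT, evict 5, frames=[6,2]
Step 11: ref 3 -> FAULT, evict 2, frames=[6,3]
Step 12: ref 4 -> FAULT, evict 6, frames=[4,3]
Step 13: ref 6 -> FAULT, evict 3, frames=[4,6]
At step 13: evicted page 3

Answer: 3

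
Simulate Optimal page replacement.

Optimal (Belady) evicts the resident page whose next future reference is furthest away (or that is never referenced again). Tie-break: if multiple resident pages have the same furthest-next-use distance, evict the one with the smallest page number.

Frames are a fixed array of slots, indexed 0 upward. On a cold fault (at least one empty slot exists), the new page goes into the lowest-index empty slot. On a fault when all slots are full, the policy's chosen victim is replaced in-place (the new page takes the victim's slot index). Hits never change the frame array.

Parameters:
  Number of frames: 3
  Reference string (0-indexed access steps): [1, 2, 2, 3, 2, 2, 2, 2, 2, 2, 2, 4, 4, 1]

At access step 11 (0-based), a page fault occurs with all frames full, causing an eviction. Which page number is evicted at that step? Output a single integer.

Answer: 2

Derivation:
Step 0: ref 1 -> FAULT, frames=[1,-,-]
Step 1: ref 2 -> FAULT, frames=[1,2,-]
Step 2: ref 2 -> HIT, frames=[1,2,-]
Step 3: ref 3 -> FAULT, frames=[1,2,3]
Step 4: ref 2 -> HIT, frames=[1,2,3]
Step 5: ref 2 -> HIT, frames=[1,2,3]
Step 6: ref 2 -> HIT, frames=[1,2,3]
Step 7: ref 2 -> HIT, frames=[1,2,3]
Step 8: ref 2 -> HIT, frames=[1,2,3]
Step 9: ref 2 -> HIT, frames=[1,2,3]
Step 10: ref 2 -> HIT, frames=[1,2,3]
Step 11: ref 4 -> FAULT, evict 2, frames=[1,4,3]
At step 11: evicted page 2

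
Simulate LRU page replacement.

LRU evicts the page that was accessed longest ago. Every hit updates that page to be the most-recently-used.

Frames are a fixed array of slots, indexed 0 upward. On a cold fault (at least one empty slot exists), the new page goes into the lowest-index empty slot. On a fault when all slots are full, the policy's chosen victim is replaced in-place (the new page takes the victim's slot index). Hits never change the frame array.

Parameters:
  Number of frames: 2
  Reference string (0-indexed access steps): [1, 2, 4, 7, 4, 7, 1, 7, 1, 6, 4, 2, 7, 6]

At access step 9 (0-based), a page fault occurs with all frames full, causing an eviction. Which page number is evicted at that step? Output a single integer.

Answer: 7

Derivation:
Step 0: ref 1 -> FAULT, frames=[1,-]
Step 1: ref 2 -> FAULT, frames=[1,2]
Step 2: ref 4 -> FAULT, evict 1, frames=[4,2]
Step 3: ref 7 -> FAULT, evict 2, frames=[4,7]
Step 4: ref 4 -> HIT, frames=[4,7]
Step 5: ref 7 -> HIT, frames=[4,7]
Step 6: ref 1 -> FAULT, evict 4, frames=[1,7]
Step 7: ref 7 -> HIT, frames=[1,7]
Step 8: ref 1 -> HIT, frames=[1,7]
Step 9: ref 6 -> FAULT, evict 7, frames=[1,6]
At step 9: evicted page 7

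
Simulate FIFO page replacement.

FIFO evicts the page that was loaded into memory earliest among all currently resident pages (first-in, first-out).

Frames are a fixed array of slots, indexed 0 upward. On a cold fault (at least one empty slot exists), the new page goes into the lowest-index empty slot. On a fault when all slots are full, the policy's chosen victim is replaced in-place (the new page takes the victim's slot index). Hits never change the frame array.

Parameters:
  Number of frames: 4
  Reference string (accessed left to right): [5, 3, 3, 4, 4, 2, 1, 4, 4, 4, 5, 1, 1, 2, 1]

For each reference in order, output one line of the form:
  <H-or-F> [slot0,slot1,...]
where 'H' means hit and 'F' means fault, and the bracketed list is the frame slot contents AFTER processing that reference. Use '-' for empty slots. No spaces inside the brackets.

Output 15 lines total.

F [5,-,-,-]
F [5,3,-,-]
H [5,3,-,-]
F [5,3,4,-]
H [5,3,4,-]
F [5,3,4,2]
F [1,3,4,2]
H [1,3,4,2]
H [1,3,4,2]
H [1,3,4,2]
F [1,5,4,2]
H [1,5,4,2]
H [1,5,4,2]
H [1,5,4,2]
H [1,5,4,2]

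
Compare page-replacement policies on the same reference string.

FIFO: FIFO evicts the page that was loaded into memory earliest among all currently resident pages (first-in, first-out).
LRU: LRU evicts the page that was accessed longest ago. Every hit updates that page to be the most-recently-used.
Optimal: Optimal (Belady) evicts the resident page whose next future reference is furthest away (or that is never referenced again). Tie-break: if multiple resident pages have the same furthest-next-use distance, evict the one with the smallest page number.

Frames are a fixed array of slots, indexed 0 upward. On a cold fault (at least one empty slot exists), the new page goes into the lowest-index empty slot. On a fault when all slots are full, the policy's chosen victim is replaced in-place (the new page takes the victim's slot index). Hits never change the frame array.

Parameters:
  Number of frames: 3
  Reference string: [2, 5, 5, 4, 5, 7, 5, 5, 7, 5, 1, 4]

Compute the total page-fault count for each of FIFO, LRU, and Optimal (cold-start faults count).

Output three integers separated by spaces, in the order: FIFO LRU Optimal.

--- FIFO ---
  step 0: ref 2 -> FAULT, frames=[2,-,-] (faults so far: 1)
  step 1: ref 5 -> FAULT, frames=[2,5,-] (faults so far: 2)
  step 2: ref 5 -> HIT, frames=[2,5,-] (faults so far: 2)
  step 3: ref 4 -> FAULT, frames=[2,5,4] (faults so far: 3)
  step 4: ref 5 -> HIT, frames=[2,5,4] (faults so far: 3)
  step 5: ref 7 -> FAULT, evict 2, frames=[7,5,4] (faults so far: 4)
  step 6: ref 5 -> HIT, frames=[7,5,4] (faults so far: 4)
  step 7: ref 5 -> HIT, frames=[7,5,4] (faults so far: 4)
  step 8: ref 7 -> HIT, frames=[7,5,4] (faults so far: 4)
  step 9: ref 5 -> HIT, frames=[7,5,4] (faults so far: 4)
  step 10: ref 1 -> FAULT, evict 5, frames=[7,1,4] (faults so far: 5)
  step 11: ref 4 -> HIT, frames=[7,1,4] (faults so far: 5)
  FIFO total faults: 5
--- LRU ---
  step 0: ref 2 -> FAULT, frames=[2,-,-] (faults so far: 1)
  step 1: ref 5 -> FAULT, frames=[2,5,-] (faults so far: 2)
  step 2: ref 5 -> HIT, frames=[2,5,-] (faults so far: 2)
  step 3: ref 4 -> FAULT, frames=[2,5,4] (faults so far: 3)
  step 4: ref 5 -> HIT, frames=[2,5,4] (faults so far: 3)
  step 5: ref 7 -> FAULT, evict 2, frames=[7,5,4] (faults so far: 4)
  step 6: ref 5 -> HIT, frames=[7,5,4] (faults so far: 4)
  step 7: ref 5 -> HIT, frames=[7,5,4] (faults so far: 4)
  step 8: ref 7 -> HIT, frames=[7,5,4] (faults so far: 4)
  step 9: ref 5 -> HIT, frames=[7,5,4] (faults so far: 4)
  step 10: ref 1 -> FAULT, evict 4, frames=[7,5,1] (faults so far: 5)
  step 11: ref 4 -> FAULT, evict 7, frames=[4,5,1] (faults so far: 6)
  LRU total faults: 6
--- Optimal ---
  step 0: ref 2 -> FAULT, frames=[2,-,-] (faults so far: 1)
  step 1: ref 5 -> FAULT, frames=[2,5,-] (faults so far: 2)
  step 2: ref 5 -> HIT, frames=[2,5,-] (faults so far: 2)
  step 3: ref 4 -> FAULT, frames=[2,5,4] (faults so far: 3)
  step 4: ref 5 -> HIT, frames=[2,5,4] (faults so far: 3)
  step 5: ref 7 -> FAULT, evict 2, frames=[7,5,4] (faults so far: 4)
  step 6: ref 5 -> HIT, frames=[7,5,4] (faults so far: 4)
  step 7: ref 5 -> HIT, frames=[7,5,4] (faults so far: 4)
  step 8: ref 7 -> HIT, frames=[7,5,4] (faults so far: 4)
  step 9: ref 5 -> HIT, frames=[7,5,4] (faults so far: 4)
  step 10: ref 1 -> FAULT, evict 5, frames=[7,1,4] (faults so far: 5)
  step 11: ref 4 -> HIT, frames=[7,1,4] (faults so far: 5)
  Optimal total faults: 5

Answer: 5 6 5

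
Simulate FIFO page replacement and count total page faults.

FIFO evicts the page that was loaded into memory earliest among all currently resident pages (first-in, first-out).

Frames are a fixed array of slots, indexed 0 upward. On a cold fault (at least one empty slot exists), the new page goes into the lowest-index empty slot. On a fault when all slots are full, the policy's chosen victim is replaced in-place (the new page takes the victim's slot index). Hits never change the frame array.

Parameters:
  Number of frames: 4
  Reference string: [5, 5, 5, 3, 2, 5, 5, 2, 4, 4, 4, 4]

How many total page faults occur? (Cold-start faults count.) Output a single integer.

Step 0: ref 5 → FAULT, frames=[5,-,-,-]
Step 1: ref 5 → HIT, frames=[5,-,-,-]
Step 2: ref 5 → HIT, frames=[5,-,-,-]
Step 3: ref 3 → FAULT, frames=[5,3,-,-]
Step 4: ref 2 → FAULT, frames=[5,3,2,-]
Step 5: ref 5 → HIT, frames=[5,3,2,-]
Step 6: ref 5 → HIT, frames=[5,3,2,-]
Step 7: ref 2 → HIT, frames=[5,3,2,-]
Step 8: ref 4 → FAULT, frames=[5,3,2,4]
Step 9: ref 4 → HIT, frames=[5,3,2,4]
Step 10: ref 4 → HIT, frames=[5,3,2,4]
Step 11: ref 4 → HIT, frames=[5,3,2,4]
Total faults: 4

Answer: 4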